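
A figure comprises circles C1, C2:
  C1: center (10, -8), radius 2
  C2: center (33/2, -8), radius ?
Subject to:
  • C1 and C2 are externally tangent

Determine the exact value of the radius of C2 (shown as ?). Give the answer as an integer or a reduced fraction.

1. [ext C1·C2]  r_C2² + 4r_C2 − 153/4 = 0  ⇒  r_C2 = 9/2 (r>0 drops 1)

9/2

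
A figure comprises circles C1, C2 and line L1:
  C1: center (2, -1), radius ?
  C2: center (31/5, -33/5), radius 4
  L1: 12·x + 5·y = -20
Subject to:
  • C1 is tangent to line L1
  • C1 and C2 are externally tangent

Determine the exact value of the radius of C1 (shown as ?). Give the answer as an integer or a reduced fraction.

1. [C1‖L1]  r_C1² − 9 = 0  ⇒  r_C1 = 3 (r>0 drops 1)
2. [ext C1·C2]  r_C1² + 8r_C1 − 33 = 0  ⇒  r_C1 = 3 (r>0 drops 1)

3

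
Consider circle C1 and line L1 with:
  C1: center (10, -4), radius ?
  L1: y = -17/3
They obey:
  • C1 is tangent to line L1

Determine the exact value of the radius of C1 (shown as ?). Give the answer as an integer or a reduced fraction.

5/3

1. [C1‖L1]  r_C1² − 25/9 = 0  ⇒  r_C1 = 5/3 (r>0 drops 1)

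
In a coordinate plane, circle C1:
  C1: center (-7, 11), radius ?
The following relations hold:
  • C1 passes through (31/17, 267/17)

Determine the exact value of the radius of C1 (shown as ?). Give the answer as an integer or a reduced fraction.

1. [C1∋P]  r_C1² − 100 = 0  ⇒  r_C1 = 10 (r>0 drops 1)

10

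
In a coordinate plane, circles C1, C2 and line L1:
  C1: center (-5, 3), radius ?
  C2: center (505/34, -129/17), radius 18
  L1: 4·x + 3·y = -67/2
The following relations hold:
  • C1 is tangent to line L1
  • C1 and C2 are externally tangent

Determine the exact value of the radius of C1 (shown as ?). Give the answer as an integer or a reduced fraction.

9/2

1. [C1‖L1]  r_C1² − 81/4 = 0  ⇒  r_C1 = 9/2 (r>0 drops 1)
2. [ext C1·C2]  r_C1² + 36r_C1 − 729/4 = 0  ⇒  r_C1 = 9/2 (r>0 drops 1)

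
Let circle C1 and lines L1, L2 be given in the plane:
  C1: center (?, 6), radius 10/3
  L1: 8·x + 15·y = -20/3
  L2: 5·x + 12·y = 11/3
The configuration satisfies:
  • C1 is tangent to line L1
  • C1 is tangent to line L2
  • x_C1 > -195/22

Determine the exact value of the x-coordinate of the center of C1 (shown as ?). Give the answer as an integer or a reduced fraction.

-5

1. [C1‖L1]  x_C1² + (145/6)x_C1 + 575/6 = 0  ⇒  x_C1 = -115/6 or -5
2. [C1‖L2]  x_C1² + (82/3)x_C1 + 335/3 = 0  ⇒  x_C1 = -67/3 or -5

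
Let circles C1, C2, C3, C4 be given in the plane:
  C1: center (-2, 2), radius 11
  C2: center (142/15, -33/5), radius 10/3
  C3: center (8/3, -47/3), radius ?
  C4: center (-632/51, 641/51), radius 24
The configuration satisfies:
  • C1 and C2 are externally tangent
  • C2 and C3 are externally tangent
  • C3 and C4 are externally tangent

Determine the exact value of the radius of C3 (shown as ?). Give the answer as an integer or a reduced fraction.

8

1. [ext C2·C3]  r_C3² + (20/3)r_C3 − 352/3 = 0  ⇒  r_C3 = 8 (r>0 drops 1)
2. [ext C3·C4]  r_C3² + 48r_C3 − 448 = 0  ⇒  r_C3 = 8 (r>0 drops 1)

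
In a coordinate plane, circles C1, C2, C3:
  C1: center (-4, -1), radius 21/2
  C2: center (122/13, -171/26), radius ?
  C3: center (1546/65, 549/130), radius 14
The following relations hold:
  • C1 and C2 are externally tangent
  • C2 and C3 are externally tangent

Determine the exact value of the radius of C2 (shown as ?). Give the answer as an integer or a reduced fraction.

4

1. [ext C1·C2]  r_C2² + 21r_C2 − 100 = 0  ⇒  r_C2 = 4 (r>0 drops 1)
2. [ext C2·C3]  r_C2² + 28r_C2 − 128 = 0  ⇒  r_C2 = 4 (r>0 drops 1)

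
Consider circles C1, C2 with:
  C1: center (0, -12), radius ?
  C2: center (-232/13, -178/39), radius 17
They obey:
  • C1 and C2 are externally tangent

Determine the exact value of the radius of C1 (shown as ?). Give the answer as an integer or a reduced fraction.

7/3

1. [ext C1·C2]  r_C1² + 34r_C1 − 763/9 = 0  ⇒  r_C1 = 7/3 (r>0 drops 1)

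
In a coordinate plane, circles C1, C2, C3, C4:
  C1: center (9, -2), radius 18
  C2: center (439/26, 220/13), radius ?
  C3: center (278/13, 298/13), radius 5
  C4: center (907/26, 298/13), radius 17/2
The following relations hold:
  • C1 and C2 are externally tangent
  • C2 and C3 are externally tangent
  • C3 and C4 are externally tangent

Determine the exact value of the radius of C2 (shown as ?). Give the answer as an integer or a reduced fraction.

1. [ext C1·C2]  r_C2² + 36r_C2 − 385/4 = 0  ⇒  r_C2 = 5/2 (r>0 drops 1)
2. [ext C2·C3]  r_C2² + 10r_C2 − 125/4 = 0  ⇒  r_C2 = 5/2 (r>0 drops 1)

5/2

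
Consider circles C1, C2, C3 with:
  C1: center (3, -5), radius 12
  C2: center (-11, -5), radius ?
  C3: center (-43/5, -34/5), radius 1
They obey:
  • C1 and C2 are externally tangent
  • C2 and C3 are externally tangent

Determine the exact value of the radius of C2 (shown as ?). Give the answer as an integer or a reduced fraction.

2

1. [ext C1·C2]  r_C2² + 24r_C2 − 52 = 0  ⇒  r_C2 = 2 (r>0 drops 1)
2. [ext C2·C3]  r_C2² + 2r_C2 − 8 = 0  ⇒  r_C2 = 2 (r>0 drops 1)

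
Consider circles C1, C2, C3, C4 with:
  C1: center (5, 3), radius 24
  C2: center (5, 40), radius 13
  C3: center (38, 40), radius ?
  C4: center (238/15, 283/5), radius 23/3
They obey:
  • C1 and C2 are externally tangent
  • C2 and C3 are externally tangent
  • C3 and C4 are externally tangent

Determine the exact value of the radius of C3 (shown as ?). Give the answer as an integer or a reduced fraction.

20

1. [ext C2·C3]  r_C3² + 26r_C3 − 920 = 0  ⇒  r_C3 = 20 (r>0 drops 1)
2. [ext C3·C4]  r_C3² + (46/3)r_C3 − 2120/3 = 0  ⇒  r_C3 = 20 (r>0 drops 1)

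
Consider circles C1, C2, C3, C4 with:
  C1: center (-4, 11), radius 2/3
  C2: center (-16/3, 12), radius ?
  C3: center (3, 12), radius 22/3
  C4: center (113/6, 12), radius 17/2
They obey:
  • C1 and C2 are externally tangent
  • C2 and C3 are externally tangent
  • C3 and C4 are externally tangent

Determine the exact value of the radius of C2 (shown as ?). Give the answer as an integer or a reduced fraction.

1

1. [ext C1·C2]  r_C2² + (4/3)r_C2 − 7/3 = 0  ⇒  r_C2 = 1 (r>0 drops 1)
2. [ext C2·C3]  r_C2² + (44/3)r_C2 − 47/3 = 0  ⇒  r_C2 = 1 (r>0 drops 1)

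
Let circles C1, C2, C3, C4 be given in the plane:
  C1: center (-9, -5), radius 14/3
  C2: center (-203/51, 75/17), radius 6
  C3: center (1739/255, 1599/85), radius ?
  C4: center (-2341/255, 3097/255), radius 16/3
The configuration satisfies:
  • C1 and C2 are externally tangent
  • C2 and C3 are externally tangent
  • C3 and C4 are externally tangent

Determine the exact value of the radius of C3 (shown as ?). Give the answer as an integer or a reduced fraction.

12

1. [ext C2·C3]  r_C3² + 12r_C3 − 288 = 0  ⇒  r_C3 = 12 (r>0 drops 1)
2. [ext C3·C4]  r_C3² + (32/3)r_C3 − 272 = 0  ⇒  r_C3 = 12 (r>0 drops 1)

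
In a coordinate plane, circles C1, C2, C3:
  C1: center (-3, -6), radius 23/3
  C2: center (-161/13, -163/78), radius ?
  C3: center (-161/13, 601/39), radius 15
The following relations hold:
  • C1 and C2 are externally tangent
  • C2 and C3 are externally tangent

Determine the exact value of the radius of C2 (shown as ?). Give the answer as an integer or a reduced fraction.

1. [ext C1·C2]  r_C2² + (46/3)r_C2 − 535/12 = 0  ⇒  r_C2 = 5/2 (r>0 drops 1)
2. [ext C2·C3]  r_C2² + 30r_C2 − 325/4 = 0  ⇒  r_C2 = 5/2 (r>0 drops 1)

5/2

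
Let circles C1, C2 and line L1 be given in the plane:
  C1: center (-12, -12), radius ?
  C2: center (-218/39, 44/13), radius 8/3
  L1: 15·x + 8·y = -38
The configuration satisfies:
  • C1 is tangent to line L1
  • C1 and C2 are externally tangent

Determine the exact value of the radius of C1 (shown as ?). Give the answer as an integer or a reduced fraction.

14

1. [C1‖L1]  r_C1² − 196 = 0  ⇒  r_C1 = 14 (r>0 drops 1)
2. [ext C1·C2]  r_C1² + (16/3)r_C1 − 812/3 = 0  ⇒  r_C1 = 14 (r>0 drops 1)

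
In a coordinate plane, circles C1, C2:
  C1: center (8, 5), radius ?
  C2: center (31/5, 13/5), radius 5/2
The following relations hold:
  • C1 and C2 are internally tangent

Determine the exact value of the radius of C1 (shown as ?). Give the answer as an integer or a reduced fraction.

1. [int C1,C2]  r_C1² − 5r_C1 − 11/4 = 0  ⇒  r_C1 = 11/2 (r>0 drops 1)

11/2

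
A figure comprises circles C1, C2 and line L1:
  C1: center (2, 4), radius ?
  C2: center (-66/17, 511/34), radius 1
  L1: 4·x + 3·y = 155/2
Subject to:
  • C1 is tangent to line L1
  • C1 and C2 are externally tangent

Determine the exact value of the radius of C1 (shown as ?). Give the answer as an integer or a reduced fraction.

23/2

1. [C1‖L1]  r_C1² − 529/4 = 0  ⇒  r_C1 = 23/2 (r>0 drops 1)
2. [ext C1·C2]  r_C1² + 2r_C1 − 621/4 = 0  ⇒  r_C1 = 23/2 (r>0 drops 1)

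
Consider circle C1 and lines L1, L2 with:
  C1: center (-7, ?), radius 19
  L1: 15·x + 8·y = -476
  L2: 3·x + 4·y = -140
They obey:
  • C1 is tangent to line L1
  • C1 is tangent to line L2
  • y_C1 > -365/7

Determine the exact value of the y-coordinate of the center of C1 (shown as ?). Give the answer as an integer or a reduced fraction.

1. [C1‖L1]  y_C1² + (371/4)y_C1 + 1041/2 = 0  ⇒  y_C1 = -347/4 or -6
2. [C1‖L2]  y_C1² + (119/2)y_C1 + 321 = 0  ⇒  y_C1 = -107/2 or -6

-6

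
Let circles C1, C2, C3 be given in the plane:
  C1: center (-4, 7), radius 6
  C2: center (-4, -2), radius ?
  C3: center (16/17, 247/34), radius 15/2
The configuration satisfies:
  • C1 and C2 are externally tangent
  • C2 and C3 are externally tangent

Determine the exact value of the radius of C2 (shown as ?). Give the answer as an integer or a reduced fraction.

1. [ext C1·C2]  r_C2² + 12r_C2 − 45 = 0  ⇒  r_C2 = 3 (r>0 drops 1)
2. [ext C2·C3]  r_C2² + 15r_C2 − 54 = 0  ⇒  r_C2 = 3 (r>0 drops 1)

3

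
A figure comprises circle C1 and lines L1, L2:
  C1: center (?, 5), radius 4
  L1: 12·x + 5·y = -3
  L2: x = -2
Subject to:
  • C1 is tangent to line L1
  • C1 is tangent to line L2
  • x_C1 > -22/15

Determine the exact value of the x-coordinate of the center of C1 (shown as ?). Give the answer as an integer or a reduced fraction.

2

1. [C1‖L1]  x_C1² + (14/3)x_C1 − 40/3 = 0  ⇒  x_C1 = -20/3 or 2
2. [C1‖L2]  x_C1² + 4x_C1 − 12 = 0  ⇒  x_C1 = -6 or 2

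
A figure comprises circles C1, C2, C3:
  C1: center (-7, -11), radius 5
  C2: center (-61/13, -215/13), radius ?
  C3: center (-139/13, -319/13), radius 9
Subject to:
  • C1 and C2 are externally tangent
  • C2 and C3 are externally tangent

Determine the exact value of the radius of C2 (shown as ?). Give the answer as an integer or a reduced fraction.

1. [ext C1·C2]  r_C2² + 10r_C2 − 11 = 0  ⇒  r_C2 = 1 (r>0 drops 1)
2. [ext C2·C3]  r_C2² + 18r_C2 − 19 = 0  ⇒  r_C2 = 1 (r>0 drops 1)

1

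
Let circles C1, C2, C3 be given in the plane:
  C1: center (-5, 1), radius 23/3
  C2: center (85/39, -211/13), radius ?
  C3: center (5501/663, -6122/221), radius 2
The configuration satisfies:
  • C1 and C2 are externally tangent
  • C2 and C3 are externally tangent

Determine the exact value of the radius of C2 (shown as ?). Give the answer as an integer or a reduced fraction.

11

1. [ext C1·C2]  r_C2² + (46/3)r_C2 − 869/3 = 0  ⇒  r_C2 = 11 (r>0 drops 1)
2. [ext C2·C3]  r_C2² + 4r_C2 − 165 = 0  ⇒  r_C2 = 11 (r>0 drops 1)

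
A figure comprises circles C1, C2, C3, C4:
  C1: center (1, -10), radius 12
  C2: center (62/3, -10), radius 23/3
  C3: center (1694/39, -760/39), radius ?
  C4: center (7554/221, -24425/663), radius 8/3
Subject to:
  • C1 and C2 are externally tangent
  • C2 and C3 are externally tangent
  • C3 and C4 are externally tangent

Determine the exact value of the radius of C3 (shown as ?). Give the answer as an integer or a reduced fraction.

17

1. [ext C2·C3]  r_C3² + (46/3)r_C3 − 1649/3 = 0  ⇒  r_C3 = 17 (r>0 drops 1)
2. [ext C3·C4]  r_C3² + (16/3)r_C3 − 1139/3 = 0  ⇒  r_C3 = 17 (r>0 drops 1)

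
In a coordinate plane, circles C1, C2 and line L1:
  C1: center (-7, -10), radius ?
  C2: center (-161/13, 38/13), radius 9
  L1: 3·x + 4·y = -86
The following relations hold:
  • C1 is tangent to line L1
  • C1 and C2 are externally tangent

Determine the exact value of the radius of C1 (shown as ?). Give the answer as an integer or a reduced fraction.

5

1. [C1‖L1]  r_C1² − 25 = 0  ⇒  r_C1 = 5 (r>0 drops 1)
2. [ext C1·C2]  r_C1² + 18r_C1 − 115 = 0  ⇒  r_C1 = 5 (r>0 drops 1)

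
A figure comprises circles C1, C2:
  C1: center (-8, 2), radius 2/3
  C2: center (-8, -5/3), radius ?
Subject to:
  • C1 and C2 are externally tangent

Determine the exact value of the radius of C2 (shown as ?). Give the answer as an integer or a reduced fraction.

1. [ext C1·C2]  r_C2² + (4/3)r_C2 − 13 = 0  ⇒  r_C2 = 3 (r>0 drops 1)

3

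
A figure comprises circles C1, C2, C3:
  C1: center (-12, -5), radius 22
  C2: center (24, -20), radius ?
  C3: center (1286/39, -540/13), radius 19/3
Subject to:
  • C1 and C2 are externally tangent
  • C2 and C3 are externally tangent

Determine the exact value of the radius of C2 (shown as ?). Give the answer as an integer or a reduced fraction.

17

1. [ext C1·C2]  r_C2² + 44r_C2 − 1037 = 0  ⇒  r_C2 = 17 (r>0 drops 1)
2. [ext C2·C3]  r_C2² + (38/3)r_C2 − 1513/3 = 0  ⇒  r_C2 = 17 (r>0 drops 1)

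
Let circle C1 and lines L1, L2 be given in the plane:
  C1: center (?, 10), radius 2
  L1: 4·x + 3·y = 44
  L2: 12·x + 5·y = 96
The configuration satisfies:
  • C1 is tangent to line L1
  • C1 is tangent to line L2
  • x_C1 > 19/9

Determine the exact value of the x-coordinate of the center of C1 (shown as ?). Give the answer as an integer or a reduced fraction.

6

1. [C1‖L1]  x_C1² − 7x_C1 + 6 = 0  ⇒  x_C1 = 1 or 6
2. [C1‖L2]  x_C1² − (23/3)x_C1 + 10 = 0  ⇒  x_C1 = 5/3 or 6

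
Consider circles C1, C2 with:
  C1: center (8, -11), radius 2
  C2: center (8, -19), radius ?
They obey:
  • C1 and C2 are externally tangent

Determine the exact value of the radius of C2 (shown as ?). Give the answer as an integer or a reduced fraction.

6

1. [ext C1·C2]  r_C2² + 4r_C2 − 60 = 0  ⇒  r_C2 = 6 (r>0 drops 1)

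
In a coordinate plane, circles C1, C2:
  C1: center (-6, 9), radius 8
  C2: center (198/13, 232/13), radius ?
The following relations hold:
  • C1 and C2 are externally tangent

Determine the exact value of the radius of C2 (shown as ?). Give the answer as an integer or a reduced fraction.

1. [ext C1·C2]  r_C2² + 16r_C2 − 465 = 0  ⇒  r_C2 = 15 (r>0 drops 1)

15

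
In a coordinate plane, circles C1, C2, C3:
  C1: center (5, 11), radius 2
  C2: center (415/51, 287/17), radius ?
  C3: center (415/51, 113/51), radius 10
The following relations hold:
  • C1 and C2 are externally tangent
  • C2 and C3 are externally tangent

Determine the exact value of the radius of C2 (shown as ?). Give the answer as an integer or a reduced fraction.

14/3

1. [ext C1·C2]  r_C2² + 4r_C2 − 364/9 = 0  ⇒  r_C2 = 14/3 (r>0 drops 1)
2. [ext C2·C3]  r_C2² + 20r_C2 − 1036/9 = 0  ⇒  r_C2 = 14/3 (r>0 drops 1)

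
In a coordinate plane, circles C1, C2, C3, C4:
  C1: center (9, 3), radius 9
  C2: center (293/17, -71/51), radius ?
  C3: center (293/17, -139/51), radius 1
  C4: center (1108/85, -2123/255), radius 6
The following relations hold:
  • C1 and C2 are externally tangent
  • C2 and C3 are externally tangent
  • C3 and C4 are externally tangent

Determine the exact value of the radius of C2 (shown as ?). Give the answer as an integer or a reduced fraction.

1. [ext C1·C2]  r_C2² + 18r_C2 − 55/9 = 0  ⇒  r_C2 = 1/3 (r>0 drops 1)
2. [ext C2·C3]  r_C2² + 2r_C2 − 7/9 = 0  ⇒  r_C2 = 1/3 (r>0 drops 1)

1/3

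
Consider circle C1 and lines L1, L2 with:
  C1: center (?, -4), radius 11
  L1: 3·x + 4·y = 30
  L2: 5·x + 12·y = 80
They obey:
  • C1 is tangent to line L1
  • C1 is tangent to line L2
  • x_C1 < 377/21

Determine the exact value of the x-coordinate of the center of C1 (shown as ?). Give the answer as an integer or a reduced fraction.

-3

1. [C1‖L1]  x_C1² − (92/3)x_C1 − 101 = 0  ⇒  x_C1 = -3 or 101/3
2. [C1‖L2]  x_C1² − (256/5)x_C1 − 813/5 = 0  ⇒  x_C1 = -3 or 271/5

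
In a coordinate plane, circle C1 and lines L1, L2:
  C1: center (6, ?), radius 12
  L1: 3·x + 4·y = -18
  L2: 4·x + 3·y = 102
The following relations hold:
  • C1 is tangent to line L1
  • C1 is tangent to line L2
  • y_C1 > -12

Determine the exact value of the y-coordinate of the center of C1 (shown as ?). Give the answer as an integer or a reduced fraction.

6

1. [C1‖L1]  y_C1² + 18y_C1 − 144 = 0  ⇒  y_C1 = -24 or 6
2. [C1‖L2]  y_C1² − 52y_C1 + 276 = 0  ⇒  y_C1 = 6 or 46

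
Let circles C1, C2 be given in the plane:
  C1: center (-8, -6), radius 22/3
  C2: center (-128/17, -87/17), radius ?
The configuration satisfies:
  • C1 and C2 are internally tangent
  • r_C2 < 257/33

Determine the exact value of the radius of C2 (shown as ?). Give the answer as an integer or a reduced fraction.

19/3

1. [int C1,C2]  r_C2² − (44/3)r_C2 + 475/9 = 0  ⇒  r_C2 = 19/3 or 25/3
2. given r_C2 < 257/33: keep 19/3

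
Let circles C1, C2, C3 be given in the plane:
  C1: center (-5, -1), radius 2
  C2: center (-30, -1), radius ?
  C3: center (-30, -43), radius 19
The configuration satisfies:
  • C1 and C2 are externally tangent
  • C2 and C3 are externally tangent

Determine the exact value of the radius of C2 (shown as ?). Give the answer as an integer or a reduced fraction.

23

1. [ext C1·C2]  r_C2² + 4r_C2 − 621 = 0  ⇒  r_C2 = 23 (r>0 drops 1)
2. [ext C2·C3]  r_C2² + 38r_C2 − 1403 = 0  ⇒  r_C2 = 23 (r>0 drops 1)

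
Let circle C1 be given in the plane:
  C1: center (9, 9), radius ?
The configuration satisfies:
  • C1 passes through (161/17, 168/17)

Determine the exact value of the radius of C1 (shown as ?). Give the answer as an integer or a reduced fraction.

1

1. [C1∋P]  r_C1² − 1 = 0  ⇒  r_C1 = 1 (r>0 drops 1)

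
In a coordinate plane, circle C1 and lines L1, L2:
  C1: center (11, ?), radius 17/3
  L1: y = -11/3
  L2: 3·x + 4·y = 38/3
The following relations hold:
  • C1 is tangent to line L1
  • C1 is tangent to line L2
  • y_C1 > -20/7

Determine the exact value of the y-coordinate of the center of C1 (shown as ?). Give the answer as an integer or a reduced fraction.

2

1. [C1‖L1]  y_C1² + (22/3)y_C1 − 56/3 = 0  ⇒  y_C1 = -28/3 or 2
2. [C1‖L2]  y_C1² + (61/6)y_C1 − 73/3 = 0  ⇒  y_C1 = -73/6 or 2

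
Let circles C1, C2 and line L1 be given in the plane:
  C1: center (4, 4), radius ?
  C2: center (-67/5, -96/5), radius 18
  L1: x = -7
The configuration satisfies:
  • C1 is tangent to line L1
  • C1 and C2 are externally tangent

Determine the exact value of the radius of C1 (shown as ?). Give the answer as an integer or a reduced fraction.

1. [C1‖L1]  r_C1² − 121 = 0  ⇒  r_C1 = 11 (r>0 drops 1)
2. [ext C1·C2]  r_C1² + 36r_C1 − 517 = 0  ⇒  r_C1 = 11 (r>0 drops 1)

11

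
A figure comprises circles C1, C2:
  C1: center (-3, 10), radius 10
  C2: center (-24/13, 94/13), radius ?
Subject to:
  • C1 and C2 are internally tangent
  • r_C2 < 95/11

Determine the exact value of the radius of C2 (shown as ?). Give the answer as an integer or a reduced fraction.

7

1. [int C1,C2]  r_C2² − 20r_C2 + 91 = 0  ⇒  r_C2 = 7 or 13
2. given r_C2 < 95/11: keep 7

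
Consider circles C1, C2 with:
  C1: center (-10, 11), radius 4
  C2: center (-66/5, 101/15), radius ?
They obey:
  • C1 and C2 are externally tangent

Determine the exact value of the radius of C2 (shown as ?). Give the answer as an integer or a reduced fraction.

4/3

1. [ext C1·C2]  r_C2² + 8r_C2 − 112/9 = 0  ⇒  r_C2 = 4/3 (r>0 drops 1)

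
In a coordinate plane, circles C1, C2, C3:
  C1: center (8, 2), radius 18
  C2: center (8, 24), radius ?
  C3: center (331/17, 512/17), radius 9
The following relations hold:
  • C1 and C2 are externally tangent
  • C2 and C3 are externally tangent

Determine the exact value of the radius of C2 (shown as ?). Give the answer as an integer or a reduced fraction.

1. [ext C1·C2]  r_C2² + 36r_C2 − 160 = 0  ⇒  r_C2 = 4 (r>0 drops 1)
2. [ext C2·C3]  r_C2² + 18r_C2 − 88 = 0  ⇒  r_C2 = 4 (r>0 drops 1)

4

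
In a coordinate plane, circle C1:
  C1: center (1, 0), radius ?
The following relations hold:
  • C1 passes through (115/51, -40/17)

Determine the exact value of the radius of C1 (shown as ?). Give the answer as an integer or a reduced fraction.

1. [C1∋P]  r_C1² − 64/9 = 0  ⇒  r_C1 = 8/3 (r>0 drops 1)

8/3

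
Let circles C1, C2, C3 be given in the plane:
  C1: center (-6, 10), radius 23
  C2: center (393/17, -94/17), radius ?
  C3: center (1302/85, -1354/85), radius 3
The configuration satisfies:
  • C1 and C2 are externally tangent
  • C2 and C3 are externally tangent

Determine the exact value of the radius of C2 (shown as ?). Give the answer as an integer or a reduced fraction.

10

1. [ext C1·C2]  r_C2² + 46r_C2 − 560 = 0  ⇒  r_C2 = 10 (r>0 drops 1)
2. [ext C2·C3]  r_C2² + 6r_C2 − 160 = 0  ⇒  r_C2 = 10 (r>0 drops 1)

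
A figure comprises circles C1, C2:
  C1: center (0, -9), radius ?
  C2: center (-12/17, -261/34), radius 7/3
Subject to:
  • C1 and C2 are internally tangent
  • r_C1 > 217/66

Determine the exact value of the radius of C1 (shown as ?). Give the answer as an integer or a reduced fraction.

23/6

1. [int C1,C2]  r_C1² − (14/3)r_C1 + 115/36 = 0  ⇒  r_C1 = 5/6 or 23/6
2. given r_C1 > 217/66: keep 23/6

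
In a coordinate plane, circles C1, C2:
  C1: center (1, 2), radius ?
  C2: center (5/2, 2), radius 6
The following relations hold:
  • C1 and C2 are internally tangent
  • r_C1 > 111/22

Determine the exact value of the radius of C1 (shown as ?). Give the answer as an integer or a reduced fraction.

15/2

1. [int C1,C2]  r_C1² − 12r_C1 + 135/4 = 0  ⇒  r_C1 = 9/2 or 15/2
2. given r_C1 > 111/22: keep 15/2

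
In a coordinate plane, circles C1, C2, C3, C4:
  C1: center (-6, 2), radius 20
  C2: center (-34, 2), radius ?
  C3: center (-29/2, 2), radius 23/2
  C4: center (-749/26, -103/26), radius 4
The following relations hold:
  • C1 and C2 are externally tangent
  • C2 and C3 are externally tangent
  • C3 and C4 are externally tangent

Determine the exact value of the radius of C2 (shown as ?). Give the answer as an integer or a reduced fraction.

1. [ext C1·C2]  r_C2² + 40r_C2 − 384 = 0  ⇒  r_C2 = 8 (r>0 drops 1)
2. [ext C2·C3]  r_C2² + 23r_C2 − 248 = 0  ⇒  r_C2 = 8 (r>0 drops 1)

8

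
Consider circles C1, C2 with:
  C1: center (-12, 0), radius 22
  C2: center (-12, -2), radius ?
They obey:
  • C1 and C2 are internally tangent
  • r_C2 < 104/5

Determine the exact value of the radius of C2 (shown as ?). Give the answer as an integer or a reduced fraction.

20

1. [int C1,C2]  r_C2² − 44r_C2 + 480 = 0  ⇒  r_C2 = 20 or 24
2. given r_C2 < 104/5: keep 20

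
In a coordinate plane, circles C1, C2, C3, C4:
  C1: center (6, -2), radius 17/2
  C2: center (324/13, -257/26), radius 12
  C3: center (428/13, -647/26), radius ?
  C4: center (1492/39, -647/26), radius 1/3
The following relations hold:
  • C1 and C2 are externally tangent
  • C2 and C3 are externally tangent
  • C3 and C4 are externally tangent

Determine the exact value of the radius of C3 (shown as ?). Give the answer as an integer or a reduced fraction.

5

1. [ext C2·C3]  r_C3² + 24r_C3 − 145 = 0  ⇒  r_C3 = 5 (r>0 drops 1)
2. [ext C3·C4]  r_C3² + (2/3)r_C3 − 85/3 = 0  ⇒  r_C3 = 5 (r>0 drops 1)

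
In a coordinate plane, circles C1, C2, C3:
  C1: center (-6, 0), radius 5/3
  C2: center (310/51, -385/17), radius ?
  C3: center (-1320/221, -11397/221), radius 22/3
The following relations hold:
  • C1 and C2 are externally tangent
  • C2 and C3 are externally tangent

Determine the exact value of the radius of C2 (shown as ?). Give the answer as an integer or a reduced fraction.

24

1. [ext C1·C2]  r_C2² + (10/3)r_C2 − 656 = 0  ⇒  r_C2 = 24 (r>0 drops 1)
2. [ext C2·C3]  r_C2² + (44/3)r_C2 − 928 = 0  ⇒  r_C2 = 24 (r>0 drops 1)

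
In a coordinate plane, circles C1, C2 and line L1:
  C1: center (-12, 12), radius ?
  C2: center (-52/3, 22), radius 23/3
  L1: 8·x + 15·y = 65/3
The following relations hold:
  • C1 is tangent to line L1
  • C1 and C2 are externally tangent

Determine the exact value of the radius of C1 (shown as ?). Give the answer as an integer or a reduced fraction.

11/3

1. [C1‖L1]  r_C1² − 121/9 = 0  ⇒  r_C1 = 11/3 (r>0 drops 1)
2. [ext C1·C2]  r_C1² + (46/3)r_C1 − 209/3 = 0  ⇒  r_C1 = 11/3 (r>0 drops 1)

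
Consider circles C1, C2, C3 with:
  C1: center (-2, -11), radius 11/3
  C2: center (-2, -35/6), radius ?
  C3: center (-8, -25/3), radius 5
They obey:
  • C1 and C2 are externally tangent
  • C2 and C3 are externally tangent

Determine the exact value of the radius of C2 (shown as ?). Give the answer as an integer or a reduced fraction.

3/2

1. [ext C1·C2]  r_C2² + (22/3)r_C2 − 53/4 = 0  ⇒  r_C2 = 3/2 (r>0 drops 1)
2. [ext C2·C3]  r_C2² + 10r_C2 − 69/4 = 0  ⇒  r_C2 = 3/2 (r>0 drops 1)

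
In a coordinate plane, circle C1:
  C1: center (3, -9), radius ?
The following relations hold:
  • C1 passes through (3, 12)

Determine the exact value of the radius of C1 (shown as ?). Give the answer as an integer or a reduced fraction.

21

1. [C1∋P]  r_C1² − 441 = 0  ⇒  r_C1 = 21 (r>0 drops 1)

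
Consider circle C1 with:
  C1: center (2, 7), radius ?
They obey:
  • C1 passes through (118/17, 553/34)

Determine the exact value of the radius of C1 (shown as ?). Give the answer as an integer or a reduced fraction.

1. [C1∋P]  r_C1² − 441/4 = 0  ⇒  r_C1 = 21/2 (r>0 drops 1)

21/2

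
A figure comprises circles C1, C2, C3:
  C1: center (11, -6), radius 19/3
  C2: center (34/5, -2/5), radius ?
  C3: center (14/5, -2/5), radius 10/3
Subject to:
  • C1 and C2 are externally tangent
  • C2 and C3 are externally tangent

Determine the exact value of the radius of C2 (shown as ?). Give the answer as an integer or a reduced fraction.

2/3

1. [ext C1·C2]  r_C2² + (38/3)r_C2 − 80/9 = 0  ⇒  r_C2 = 2/3 (r>0 drops 1)
2. [ext C2·C3]  r_C2² + (20/3)r_C2 − 44/9 = 0  ⇒  r_C2 = 2/3 (r>0 drops 1)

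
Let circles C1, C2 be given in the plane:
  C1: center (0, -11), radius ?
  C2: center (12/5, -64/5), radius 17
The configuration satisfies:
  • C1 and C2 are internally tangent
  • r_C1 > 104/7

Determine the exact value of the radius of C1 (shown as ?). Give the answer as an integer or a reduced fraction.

1. [int C1,C2]  r_C1² − 34r_C1 + 280 = 0  ⇒  r_C1 = 14 or 20
2. given r_C1 > 104/7: keep 20

20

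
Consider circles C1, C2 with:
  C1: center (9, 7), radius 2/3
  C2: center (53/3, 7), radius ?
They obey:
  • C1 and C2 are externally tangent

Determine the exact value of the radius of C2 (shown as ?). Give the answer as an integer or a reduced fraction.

8

1. [ext C1·C2]  r_C2² + (4/3)r_C2 − 224/3 = 0  ⇒  r_C2 = 8 (r>0 drops 1)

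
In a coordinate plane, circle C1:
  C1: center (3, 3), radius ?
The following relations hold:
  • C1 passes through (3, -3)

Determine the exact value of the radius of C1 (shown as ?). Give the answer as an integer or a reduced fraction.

6

1. [C1∋P]  r_C1² − 36 = 0  ⇒  r_C1 = 6 (r>0 drops 1)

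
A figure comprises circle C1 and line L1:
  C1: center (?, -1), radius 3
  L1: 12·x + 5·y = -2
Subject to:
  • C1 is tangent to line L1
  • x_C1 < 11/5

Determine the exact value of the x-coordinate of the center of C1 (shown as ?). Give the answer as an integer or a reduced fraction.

1. [C1‖L1]  x_C1² − (1/2)x_C1 − 21/2 = 0  ⇒  x_C1 = -3 or 7/2
2. given x_C1 < 11/5: keep -3

-3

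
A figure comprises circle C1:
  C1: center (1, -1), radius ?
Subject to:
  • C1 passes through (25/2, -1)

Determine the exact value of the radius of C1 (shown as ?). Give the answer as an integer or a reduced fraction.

1. [C1∋P]  r_C1² − 529/4 = 0  ⇒  r_C1 = 23/2 (r>0 drops 1)

23/2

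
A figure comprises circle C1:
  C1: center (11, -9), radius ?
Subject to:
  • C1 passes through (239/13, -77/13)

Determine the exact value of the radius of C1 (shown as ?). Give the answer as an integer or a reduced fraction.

8

1. [C1∋P]  r_C1² − 64 = 0  ⇒  r_C1 = 8 (r>0 drops 1)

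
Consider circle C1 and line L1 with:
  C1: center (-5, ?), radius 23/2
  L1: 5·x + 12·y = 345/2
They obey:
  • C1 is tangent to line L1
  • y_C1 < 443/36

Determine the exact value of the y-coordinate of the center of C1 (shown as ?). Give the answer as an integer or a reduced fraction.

4

1. [C1‖L1]  y_C1² − (395/12)y_C1 + 347/3 = 0  ⇒  y_C1 = 4 or 347/12
2. given y_C1 < 443/36: keep 4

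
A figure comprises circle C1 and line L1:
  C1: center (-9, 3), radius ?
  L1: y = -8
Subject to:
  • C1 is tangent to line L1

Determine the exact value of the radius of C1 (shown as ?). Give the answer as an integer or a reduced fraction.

1. [C1‖L1]  r_C1² − 121 = 0  ⇒  r_C1 = 11 (r>0 drops 1)

11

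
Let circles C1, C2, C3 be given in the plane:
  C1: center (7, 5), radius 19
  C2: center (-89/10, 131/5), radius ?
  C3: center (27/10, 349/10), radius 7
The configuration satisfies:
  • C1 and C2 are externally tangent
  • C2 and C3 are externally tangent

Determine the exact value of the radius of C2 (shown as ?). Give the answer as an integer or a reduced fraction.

15/2

1. [ext C1·C2]  r_C2² + 38r_C2 − 1365/4 = 0  ⇒  r_C2 = 15/2 (r>0 drops 1)
2. [ext C2·C3]  r_C2² + 14r_C2 − 645/4 = 0  ⇒  r_C2 = 15/2 (r>0 drops 1)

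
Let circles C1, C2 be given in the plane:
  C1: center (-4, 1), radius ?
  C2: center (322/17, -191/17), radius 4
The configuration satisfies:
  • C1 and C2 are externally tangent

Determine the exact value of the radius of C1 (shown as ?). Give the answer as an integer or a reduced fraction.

1. [ext C1·C2]  r_C1² + 8r_C1 − 660 = 0  ⇒  r_C1 = 22 (r>0 drops 1)

22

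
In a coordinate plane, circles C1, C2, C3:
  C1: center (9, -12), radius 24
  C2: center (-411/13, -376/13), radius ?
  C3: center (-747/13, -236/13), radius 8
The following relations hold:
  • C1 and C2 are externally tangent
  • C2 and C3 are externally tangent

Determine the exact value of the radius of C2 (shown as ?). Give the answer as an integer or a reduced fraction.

20

1. [ext C1·C2]  r_C2² + 48r_C2 − 1360 = 0  ⇒  r_C2 = 20 (r>0 drops 1)
2. [ext C2·C3]  r_C2² + 16r_C2 − 720 = 0  ⇒  r_C2 = 20 (r>0 drops 1)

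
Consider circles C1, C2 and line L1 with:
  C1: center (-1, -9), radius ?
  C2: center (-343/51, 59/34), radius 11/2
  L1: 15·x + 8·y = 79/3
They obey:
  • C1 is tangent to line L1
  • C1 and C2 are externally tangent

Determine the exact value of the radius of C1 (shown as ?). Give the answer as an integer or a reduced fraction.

20/3

1. [C1‖L1]  r_C1² − 400/9 = 0  ⇒  r_C1 = 20/3 (r>0 drops 1)
2. [ext C1·C2]  r_C1² + 11r_C1 − 1060/9 = 0  ⇒  r_C1 = 20/3 (r>0 drops 1)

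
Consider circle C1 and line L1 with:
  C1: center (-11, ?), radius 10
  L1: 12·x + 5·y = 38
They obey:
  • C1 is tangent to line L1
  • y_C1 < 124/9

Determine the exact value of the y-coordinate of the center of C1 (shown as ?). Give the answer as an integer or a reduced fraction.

1. [C1‖L1]  y_C1² − 68y_C1 + 480 = 0  ⇒  y_C1 = 8 or 60
2. given y_C1 < 124/9: keep 8

8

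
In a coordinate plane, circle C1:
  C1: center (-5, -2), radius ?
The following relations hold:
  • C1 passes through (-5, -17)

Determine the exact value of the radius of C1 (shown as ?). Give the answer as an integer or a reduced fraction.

15

1. [C1∋P]  r_C1² − 225 = 0  ⇒  r_C1 = 15 (r>0 drops 1)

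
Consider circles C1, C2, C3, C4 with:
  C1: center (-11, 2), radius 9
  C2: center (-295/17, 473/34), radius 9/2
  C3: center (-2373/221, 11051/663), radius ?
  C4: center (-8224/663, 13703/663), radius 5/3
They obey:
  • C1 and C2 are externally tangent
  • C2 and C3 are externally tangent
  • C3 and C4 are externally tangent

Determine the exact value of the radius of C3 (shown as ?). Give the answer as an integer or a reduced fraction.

8/3

1. [ext C2·C3]  r_C3² + 9r_C3 − 280/9 = 0  ⇒  r_C3 = 8/3 (r>0 drops 1)
2. [ext C3·C4]  r_C3² + (10/3)r_C3 − 16 = 0  ⇒  r_C3 = 8/3 (r>0 drops 1)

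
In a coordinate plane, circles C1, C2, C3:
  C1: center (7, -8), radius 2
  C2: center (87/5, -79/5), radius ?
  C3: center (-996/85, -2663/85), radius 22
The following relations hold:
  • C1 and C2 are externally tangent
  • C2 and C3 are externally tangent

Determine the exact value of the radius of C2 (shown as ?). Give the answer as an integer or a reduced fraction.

1. [ext C1·C2]  r_C2² + 4r_C2 − 165 = 0  ⇒  r_C2 = 11 (r>0 drops 1)
2. [ext C2·C3]  r_C2² + 44r_C2 − 605 = 0  ⇒  r_C2 = 11 (r>0 drops 1)

11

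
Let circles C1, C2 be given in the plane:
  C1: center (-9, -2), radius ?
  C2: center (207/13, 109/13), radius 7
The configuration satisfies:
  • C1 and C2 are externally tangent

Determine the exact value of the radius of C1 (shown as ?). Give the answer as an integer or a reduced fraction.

1. [ext C1·C2]  r_C1² + 14r_C1 − 680 = 0  ⇒  r_C1 = 20 (r>0 drops 1)

20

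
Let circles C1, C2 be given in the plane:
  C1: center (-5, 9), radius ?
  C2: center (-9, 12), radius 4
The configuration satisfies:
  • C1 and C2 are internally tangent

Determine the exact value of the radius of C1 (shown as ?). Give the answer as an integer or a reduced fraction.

9

1. [int C1,C2]  r_C1² − 8r_C1 − 9 = 0  ⇒  r_C1 = 9 (r>0 drops 1)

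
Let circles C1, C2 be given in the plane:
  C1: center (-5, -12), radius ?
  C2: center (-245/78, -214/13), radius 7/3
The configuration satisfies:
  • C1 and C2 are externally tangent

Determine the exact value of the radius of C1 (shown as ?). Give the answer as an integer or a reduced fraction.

1. [ext C1·C2]  r_C1² + (14/3)r_C1 − 215/12 = 0  ⇒  r_C1 = 5/2 (r>0 drops 1)

5/2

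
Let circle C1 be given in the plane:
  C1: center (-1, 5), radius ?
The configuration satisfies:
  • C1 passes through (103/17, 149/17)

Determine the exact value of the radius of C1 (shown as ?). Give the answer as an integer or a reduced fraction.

1. [C1∋P]  r_C1² − 64 = 0  ⇒  r_C1 = 8 (r>0 drops 1)

8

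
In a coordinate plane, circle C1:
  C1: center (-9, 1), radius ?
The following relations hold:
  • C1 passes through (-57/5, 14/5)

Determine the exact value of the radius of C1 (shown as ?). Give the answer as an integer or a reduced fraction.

3

1. [C1∋P]  r_C1² − 9 = 0  ⇒  r_C1 = 3 (r>0 drops 1)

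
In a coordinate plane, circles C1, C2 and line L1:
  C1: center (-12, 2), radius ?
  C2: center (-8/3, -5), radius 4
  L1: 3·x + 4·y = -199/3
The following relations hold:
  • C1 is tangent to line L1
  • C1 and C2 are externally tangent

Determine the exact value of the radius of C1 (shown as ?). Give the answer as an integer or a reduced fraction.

1. [C1‖L1]  r_C1² − 529/9 = 0  ⇒  r_C1 = 23/3 (r>0 drops 1)
2. [ext C1·C2]  r_C1² + 8r_C1 − 1081/9 = 0  ⇒  r_C1 = 23/3 (r>0 drops 1)

23/3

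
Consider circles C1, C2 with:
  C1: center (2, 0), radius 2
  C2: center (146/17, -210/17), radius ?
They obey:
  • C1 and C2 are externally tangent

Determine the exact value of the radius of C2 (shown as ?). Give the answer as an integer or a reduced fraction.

12

1. [ext C1·C2]  r_C2² + 4r_C2 − 192 = 0  ⇒  r_C2 = 12 (r>0 drops 1)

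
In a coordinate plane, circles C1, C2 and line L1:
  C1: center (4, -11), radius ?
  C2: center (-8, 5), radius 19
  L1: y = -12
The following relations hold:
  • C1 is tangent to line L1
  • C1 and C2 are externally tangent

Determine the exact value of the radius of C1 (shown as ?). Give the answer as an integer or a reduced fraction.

1. [C1‖L1]  r_C1² − 1 = 0  ⇒  r_C1 = 1 (r>0 drops 1)
2. [ext C1·C2]  r_C1² + 38r_C1 − 39 = 0  ⇒  r_C1 = 1 (r>0 drops 1)

1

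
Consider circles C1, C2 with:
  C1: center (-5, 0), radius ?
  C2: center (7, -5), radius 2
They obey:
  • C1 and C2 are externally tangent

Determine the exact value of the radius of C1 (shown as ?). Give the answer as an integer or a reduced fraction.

1. [ext C1·C2]  r_C1² + 4r_C1 − 165 = 0  ⇒  r_C1 = 11 (r>0 drops 1)

11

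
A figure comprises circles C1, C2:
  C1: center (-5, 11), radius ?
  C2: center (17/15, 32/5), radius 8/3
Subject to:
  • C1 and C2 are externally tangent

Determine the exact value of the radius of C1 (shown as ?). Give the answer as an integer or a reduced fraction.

5

1. [ext C1·C2]  r_C1² + (16/3)r_C1 − 155/3 = 0  ⇒  r_C1 = 5 (r>0 drops 1)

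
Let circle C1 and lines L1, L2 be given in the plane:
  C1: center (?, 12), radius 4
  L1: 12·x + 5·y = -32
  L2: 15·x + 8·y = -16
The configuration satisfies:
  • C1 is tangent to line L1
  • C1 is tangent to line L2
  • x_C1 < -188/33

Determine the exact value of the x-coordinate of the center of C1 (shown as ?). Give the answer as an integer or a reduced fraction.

-12

1. [C1‖L1]  x_C1² + (46/3)x_C1 + 40 = 0  ⇒  x_C1 = -12 or -10/3
2. [C1‖L2]  x_C1² + (224/15)x_C1 + 176/5 = 0  ⇒  x_C1 = -12 or -44/15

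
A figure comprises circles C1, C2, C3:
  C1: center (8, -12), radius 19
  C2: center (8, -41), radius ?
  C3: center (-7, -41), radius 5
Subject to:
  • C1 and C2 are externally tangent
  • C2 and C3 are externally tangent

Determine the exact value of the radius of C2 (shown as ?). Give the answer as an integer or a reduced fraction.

10

1. [ext C1·C2]  r_C2² + 38r_C2 − 480 = 0  ⇒  r_C2 = 10 (r>0 drops 1)
2. [ext C2·C3]  r_C2² + 10r_C2 − 200 = 0  ⇒  r_C2 = 10 (r>0 drops 1)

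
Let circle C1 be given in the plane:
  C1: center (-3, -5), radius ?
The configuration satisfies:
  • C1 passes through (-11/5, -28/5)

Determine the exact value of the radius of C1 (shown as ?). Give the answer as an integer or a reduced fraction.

1. [C1∋P]  r_C1² − 1 = 0  ⇒  r_C1 = 1 (r>0 drops 1)

1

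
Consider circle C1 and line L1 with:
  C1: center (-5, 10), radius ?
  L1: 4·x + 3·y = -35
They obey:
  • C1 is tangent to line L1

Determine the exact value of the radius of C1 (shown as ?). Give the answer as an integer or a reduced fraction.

1. [C1‖L1]  r_C1² − 81 = 0  ⇒  r_C1 = 9 (r>0 drops 1)

9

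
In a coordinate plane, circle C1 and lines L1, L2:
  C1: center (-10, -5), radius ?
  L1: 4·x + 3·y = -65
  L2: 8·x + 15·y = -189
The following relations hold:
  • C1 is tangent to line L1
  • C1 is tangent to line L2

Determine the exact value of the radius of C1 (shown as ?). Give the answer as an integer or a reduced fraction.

1. [C1‖L1]  r_C1² − 4 = 0  ⇒  r_C1 = 2 (r>0 drops 1)
2. [C1‖L2]  r_C1² − 4 = 0  ⇒  r_C1 = 2 (r>0 drops 1)

2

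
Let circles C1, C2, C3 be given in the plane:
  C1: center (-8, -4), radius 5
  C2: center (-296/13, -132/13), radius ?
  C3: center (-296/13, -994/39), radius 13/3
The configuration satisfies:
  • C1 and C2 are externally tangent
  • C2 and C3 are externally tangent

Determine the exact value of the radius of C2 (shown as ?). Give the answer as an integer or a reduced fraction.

11

1. [ext C1·C2]  r_C2² + 10r_C2 − 231 = 0  ⇒  r_C2 = 11 (r>0 drops 1)
2. [ext C2·C3]  r_C2² + (26/3)r_C2 − 649/3 = 0  ⇒  r_C2 = 11 (r>0 drops 1)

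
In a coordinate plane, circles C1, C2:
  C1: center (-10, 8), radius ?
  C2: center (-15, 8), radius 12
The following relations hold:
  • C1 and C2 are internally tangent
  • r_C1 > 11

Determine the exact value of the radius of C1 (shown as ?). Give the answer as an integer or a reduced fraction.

1. [int C1,C2]  r_C1² − 24r_C1 + 119 = 0  ⇒  r_C1 = 7 or 17
2. given r_C1 > 11: keep 17

17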